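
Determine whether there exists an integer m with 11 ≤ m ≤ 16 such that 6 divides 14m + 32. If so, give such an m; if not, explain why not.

m = 11

Try m = 11: 14·11 + 32 = 186 = 31·6, which is divisible by 6.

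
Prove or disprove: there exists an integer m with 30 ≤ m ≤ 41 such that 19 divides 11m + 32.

At m = 30, 11·30 + 32 = 362 ≡ 1 (mod 19), and each step in m adds 11, giving residues 1, 12, 4, 15, 7, 18, 10, 2, 13, 5, 16, 8 for m = 30, 31, …, 41.
None is 0, so 19 never divides 11m + 32 on this range.

No, no such integer m in that range exists.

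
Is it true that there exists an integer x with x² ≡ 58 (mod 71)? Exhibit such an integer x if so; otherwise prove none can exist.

x = 22

Take x = 22. Then 22² = 484 = 6·71 + 58, so 22² ≡ 58 (mod 71).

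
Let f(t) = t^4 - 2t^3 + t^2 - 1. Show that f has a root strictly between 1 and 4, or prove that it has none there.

Such a root exists.

f(1) = -1 and f(4) = 143, which have opposite signs.
Since f is a polynomial it is continuous on [1, 4].
By the Intermediate Value Theorem f must vanish at some point of (1, 4).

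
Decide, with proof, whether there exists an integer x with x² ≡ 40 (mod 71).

x = 53 works: 53² = 2809, and 2809 − 40 = 2769 = 39·71.

x = 53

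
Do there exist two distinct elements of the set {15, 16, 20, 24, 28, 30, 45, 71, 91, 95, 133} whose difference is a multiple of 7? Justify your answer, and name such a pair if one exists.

The pair (15, 71) works.

Reduce each element mod 7: 15↦1, 16↦2, 20↦6, 24↦3, 28↦0, 30↦2, 45↦3, 71↦1, 91↦0, 95↦4, 133↦0. The residue 1 repeats (at 15 and 71), and 71 − 15 = 56 = 8·7.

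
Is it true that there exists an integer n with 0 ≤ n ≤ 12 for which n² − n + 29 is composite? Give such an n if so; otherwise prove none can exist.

n = 10

At n = 10: 10² − 10 + 29 = 119 = 7·17, which is composite.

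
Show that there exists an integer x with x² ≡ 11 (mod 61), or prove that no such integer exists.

Apply Euler's criterion with the prime 61: 11 is a quadratic residue iff 11^30 ≡ 1 (mod 61), and a non-residue iff it is ≡ −1.
Repeated squaring mod 61: 11^2 = 121 ≡ 60; 11^4 ≡ 60² = 3600 ≡ 1; 11^8 ≡ 1² = 1 ≡ 1; 11^16 ≡ 1² = 1 ≡ 1.
Since 30 = 16 + 8 + 4 + 2, 11^30 ≡ 1 · 1 · 1 · 60; multiplying out mod 61: 1·1 = 1 ≡ 1, then 1·1 = 1 ≡ 1, then 1·60 = 60 ≡ 60. Thus 11^30 ≡ 60 ≡ −1 (mod 61).
The value −1 means 11 is a non-residue modulo 61, so x² ≡ 11 (mod 61) is impossible.

No, no such integer exists.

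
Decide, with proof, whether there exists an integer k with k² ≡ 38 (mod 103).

Take k = 48. Then 48² = 2304 = 22·103 + 38, so 48² ≡ 38 (mod 103).

k = 48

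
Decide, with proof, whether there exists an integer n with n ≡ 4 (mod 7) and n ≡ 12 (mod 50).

n = 312

The moduli 7 and 50 are coprime, so by the Chinese Remainder Theorem a unique solution modulo 350 exists.
Write n = 4 + 7t and require 4 + 7t ≡ 12 (mod 50), i.e. 7t ≡ 8 (mod 50).
Note 7·43 = 301 ≡ 1 (mod 50) (as 301 − 1 = 6·50), so 7⁻¹ ≡ 43.
Multiplying by 43: t ≡ 43·8 = 344 ≡ 44 (mod 50).
With t = 44: n = 4 + 7·44 = 312.
Indeed 312 ≡ 4 (mod 7) and 312 ≡ 12 (mod 50).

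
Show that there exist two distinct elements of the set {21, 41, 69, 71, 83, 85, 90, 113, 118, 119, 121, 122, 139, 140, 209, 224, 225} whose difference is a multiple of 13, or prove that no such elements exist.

Yes: 41 and 119.

41 mod 13 = 2 and 119 mod 13 = 2, so 119 − 41 = 78 = 6·13.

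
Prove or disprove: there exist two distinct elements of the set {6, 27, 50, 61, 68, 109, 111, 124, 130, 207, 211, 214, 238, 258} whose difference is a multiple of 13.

Both 6 and 214 leave remainder 6 on division by 13; their difference 208 = 16·13 is a multiple of 13.

6 and 214 are such a pair.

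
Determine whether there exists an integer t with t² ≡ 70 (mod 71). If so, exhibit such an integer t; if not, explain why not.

There is no such integer.

71 is prime, so by Euler's criterion 70 is a square mod 71 iff 70^((71−1)/2) = 70^35 ≡ 1 (mod 71).
Repeated squaring mod 71: 70^2 = 4900 ≡ 1; 70^4 ≡ 1² = 1 ≡ 1; 70^8 ≡ 1² = 1 ≡ 1; 70^16 ≡ 1² = 1 ≡ 1; 70^32 ≡ 1² = 1 ≡ 1.
Since 35 = 32 + 2 + 1, 70^35 ≡ 1 · 1 · 70; multiplying out mod 71: 1·1 = 1 ≡ 1, then 1·70 = 70 ≡ 70. Thus 70^35 ≡ 70 ≡ −1 (mod 71).
The value −1 means 70 is a non-residue modulo 71, so t² ≡ 70 (mod 71) is impossible.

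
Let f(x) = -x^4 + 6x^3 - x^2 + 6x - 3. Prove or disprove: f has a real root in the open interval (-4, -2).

No.

f(-4) = -683 and f(-2) = -83, both negative, so a sign-change argument is unavailable; we show f keeps this sign on the whole interval.
Substitute x = -2 − u, where 0 < u < 2 on the interval. Expanding, f(-2 − u) = -u^4 - 14u^3 - 61u^2 - 114u - 83.
The nonzero coefficients here are all negative, so for u > 0 every term is negative (or zero), and the constant term -83 is strictly negative.
So f is strictly negative on (-4, -2); no root exists in the interval.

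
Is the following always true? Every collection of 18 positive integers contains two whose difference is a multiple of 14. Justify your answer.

Partition the integers by their residue mod 14; there are 14 classes.
With 18 integers and only 14 classes, the pigeonhole principle forces two of them, say a and b, into the same class.
Then a ≡ b (mod 14), i.e. 14 ∣ (a − b).

Yes, this is always true.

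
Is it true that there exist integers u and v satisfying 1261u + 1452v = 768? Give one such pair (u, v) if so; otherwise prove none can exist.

u = 72, v = -62

1261 and 1452 are coprime, so 1261u + 1452v ranges over all of ℤ.
Run the Euclidean algorithm on 1452 and 1261: 1452 = 1·1261 + 191, 1261 = 6·191 + 115, 191 = 1·115 + 76, 115 = 1·76 + 39, 76 = 1·39 + 37, 39 = 1·37 + 2, 37 = 18·2 + 1, 2 = 2·1 + 0.
Working back up the chain: 1 = 37 − 18·2 = 37 − 18·(39 − 1·37) = −18·39 + 19·37 = −18·39 + 19·(76 − 1·39) = 19·76 − 37·39 = 19·76 − 37·(115 − 1·76) = −37·115 + 56·76 = −37·115 + 56·(191 − 1·115) = 56·191 − 93·115 = 56·191 − 93·(1261 − 6·191) = −93·1261 + 614·191 = −93·1261 + 614·(1452 − 1·1261) = 614·1452 − 707·1261. So 1261·(-707) + 1452·614 = 1.
Scaling by 768 gives the particular solution (u, v) = (-542976, 471552).
Adding 374·1452 to u and subtracting 374·1261 from v gives the tidier solution (72, -62).
Check: 1261·72 + 1452·(-62) = 90792 − 90024 = 768. ✓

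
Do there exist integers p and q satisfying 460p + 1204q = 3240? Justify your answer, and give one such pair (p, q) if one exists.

gcd(460, 1204) = 4, and 4 divides 3240, so integer solutions exist.
Dividing through by 4 reduces the equation to 115p + 301q = 810.
Dividing repeatedly: 301 = 2·115 + 71, 115 = 1·71 + 44, 71 = 1·44 + 27, 44 = 1·27 + 17, 27 = 1·17 + 10, 17 = 1·10 + 7, 10 = 1·7 + 3, 7 = 2·3 + 1, 3 = 3·1 + 0.
Back-substituting, 1 = 7 − 2·3 = 7 − 2·(10 − 1·7) = −2·10 + 3·7 = −2·10 + 3·(17 − 1·10) = 3·17 − 5·10 = 3·17 − 5·(27 − 1·17) = −5·27 + 8·17 = −5·27 + 8·(44 − 1·27) = 8·44 − 13·27 = 8·44 − 13·(71 − 1·44) = −13·71 + 21·44 = −13·71 + 21·(115 − 1·71) = 21·115 − 34·71 = 21·115 − 34·(301 − 2·115) = −34·301 + 89·115; that is, 115·89 + 301·(-34) = 1.
Scaling by 810 gives the particular solution (p, q) = (72090, -27540).
The general solution is p = 72090 + 301k, q = -27540 − 115k; taking k = -239 gives the smaller pair p = 151, q = -55.
Indeed 460·151 + 1204·(-55) = 69460 − 66220 = 3240.

p = 151, q = -55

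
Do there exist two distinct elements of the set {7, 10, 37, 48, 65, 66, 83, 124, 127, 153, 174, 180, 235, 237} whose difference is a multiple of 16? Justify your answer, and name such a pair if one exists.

Two integers differ by a multiple of 16 exactly when they have the same residue mod 16. The residues are 7↦7, 10↦10, 37↦5, 48↦0, 65↦1, 66↦2, 83↦3, 124↦12, 127↦15, 153↦9, 174↦14, 180↦4, 235↦11, 237↦13.
These 14 residues are pairwise different, hence no difference of two elements is divisible by 16.

There is no such pair.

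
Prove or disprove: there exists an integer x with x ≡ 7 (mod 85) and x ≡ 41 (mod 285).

gcd(85, 285) = 5. If x ≡ 7 (mod 85) and x ≡ 41 (mod 285), then x ≡ 7 (mod 5) and x ≡ 41 (mod 5).
But 7 mod 5 = 2 while 41 mod 5 = 1, a contradiction.
So no integer satisfies both congruences.

No, no such integer exists.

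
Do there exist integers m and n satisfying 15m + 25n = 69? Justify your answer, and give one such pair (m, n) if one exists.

No such integers exist.

Both 15 and 25 are divisible by gcd(15, 25) = 5, hence so is any combination 15m + 25n.
However 69 leaves remainder 4 on division by 5.
So the equation is unsolvable over ℤ.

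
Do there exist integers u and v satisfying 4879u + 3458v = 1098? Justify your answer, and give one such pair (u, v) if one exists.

Any value of 4879u + 3458v is a multiple of gcd(4879, 3458) = 7.
But 1098 is not a multiple of 7 (it leaves remainder 6).
Therefore 4879u + 3458v = 1098 has no solution in integers.

There are no such integers.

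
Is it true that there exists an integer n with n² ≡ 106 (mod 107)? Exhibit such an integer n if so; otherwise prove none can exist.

No, no such integer exists.

Apply Euler's criterion with the prime 107: 106 is a quadratic residue iff 106^53 ≡ 1 (mod 107), and a non-residue iff it is ≡ −1.
Squaring successively (mod 107): 106^2 = 11236 ≡ 1; 106^4 ≡ 1² = 1 ≡ 1; 106^8 ≡ 1² = 1 ≡ 1; 106^16 ≡ 1² = 1 ≡ 1; 106^32 ≡ 1² = 1 ≡ 1.
Since 53 = 32 + 16 + 4 + 1, 106^53 ≡ 1 · 1 · 1 · 106; multiplying out mod 107: 1·1 = 1 ≡ 1, then 1·1 = 1 ≡ 1, then 1·106 = 106 ≡ 106. Thus 106^53 ≡ 106 ≡ −1 (mod 107).
By Euler's criterion 106 is a quadratic non-residue mod 107: no n satisfies n² ≡ 106 (mod 107).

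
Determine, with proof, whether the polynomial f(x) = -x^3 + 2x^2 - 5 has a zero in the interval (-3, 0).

Such a root exists.

f(-3) = 40 and f(0) = -5, which have opposite signs.
f is continuous everywhere (it is a polynomial), in particular on [-3, 0].
By the Intermediate Value Theorem, f takes the value 0 somewhere in the open interval.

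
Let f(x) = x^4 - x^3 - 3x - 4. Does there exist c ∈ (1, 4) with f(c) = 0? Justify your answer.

f(1) = -7 and f(4) = 176, which have opposite signs.
As a polynomial, f is continuous on every closed interval.
By the Intermediate Value Theorem, f takes the value 0 somewhere in the open interval.

Such a root exists.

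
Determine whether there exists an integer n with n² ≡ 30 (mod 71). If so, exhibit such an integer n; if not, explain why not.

n = 32

n = 32 works: 32² = 1024, and 1024 − 30 = 994 = 14·71.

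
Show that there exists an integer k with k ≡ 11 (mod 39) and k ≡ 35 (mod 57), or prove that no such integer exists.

k = 206

The moduli are not coprime: gcd(39, 57) = 3. Compatibility requires 3 ∣ (35 − 11) = 24, which holds, so solutions exist.
Step through k = 11, 11 + 39, 11 + 2·39, …: the values 11, 50, 89, 128, 167, 206 reduce mod 57 to 11, 50, 32, 14, 53, 35. The value 206 hits 35.
Check: 206 mod 39 = 11, 206 mod 57 = 35. ✓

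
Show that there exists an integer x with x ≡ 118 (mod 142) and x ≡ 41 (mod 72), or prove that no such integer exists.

Reduce both congruences modulo 2, which divides 142 and 72: they say x ≡ 118 (mod 2) and x ≡ 41 (mod 2).
But 118 mod 2 = 0 while 41 mod 2 = 1, a contradiction.
Therefore no such x exists.

There is no such integer.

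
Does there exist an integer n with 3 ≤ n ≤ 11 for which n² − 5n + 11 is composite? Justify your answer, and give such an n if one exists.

n = 8

At n = 8: 8² − 5·8 + 11 = 35 = 5·7, which is composite.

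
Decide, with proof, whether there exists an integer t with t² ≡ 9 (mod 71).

t = 68

t = 68 works: 68² = 4624, and 4624 − 9 = 4615 = 65·71.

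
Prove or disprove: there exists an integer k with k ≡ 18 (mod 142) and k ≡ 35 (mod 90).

There is no such integer.

gcd(142, 90) = 2. If k ≡ 18 (mod 142) and k ≡ 35 (mod 90), then k ≡ 18 (mod 2) and k ≡ 35 (mod 2).
These are incompatible: 18 − 35 = -17 is not divisible by 2.
Hence the system has no solution.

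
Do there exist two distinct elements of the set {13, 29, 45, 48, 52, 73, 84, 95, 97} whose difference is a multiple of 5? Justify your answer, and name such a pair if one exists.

Both 13 and 48 leave remainder 3 on division by 5; their difference 35 = 7·5 is a multiple of 5.

The pair (13, 48) works.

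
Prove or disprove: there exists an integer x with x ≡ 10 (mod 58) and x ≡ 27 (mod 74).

gcd(58, 74) = 2. If x ≡ 10 (mod 58) and x ≡ 27 (mod 74), then x ≡ 10 (mod 2) and x ≡ 27 (mod 2).
However 10 ≡ 0 and 27 ≡ 1 (mod 2), and 0 ≠ 1.
Hence the system has no solution.

No, no such integer exists.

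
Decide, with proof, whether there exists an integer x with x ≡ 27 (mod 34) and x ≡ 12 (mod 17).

gcd(34, 17) = 17. If x ≡ 27 (mod 34) and x ≡ 12 (mod 17), then x ≡ 27 (mod 17) and x ≡ 12 (mod 17).
These are incompatible: 27 − 12 = 15 is not divisible by 17.
Therefore no such x exists.

No such integer exists.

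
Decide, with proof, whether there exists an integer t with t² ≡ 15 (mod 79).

No, no such integer exists.

Apply Euler's criterion with the prime 79: 15 is a quadratic residue iff 15^39 ≡ 1 (mod 79), and a non-residue iff it is ≡ −1.
Repeated squaring mod 79: 15^2 = 225 ≡ 67; 15^4 ≡ 67² = 4489 ≡ 65; 15^8 ≡ 65² = 4225 ≡ 38; 15^16 ≡ 38² = 1444 ≡ 22; 15^32 ≡ 22² = 484 ≡ 10.
Since 39 = 32 + 4 + 2 + 1, 15^39 ≡ 10 · 65 · 67 · 15; multiplying out mod 79: 10·65 = 650 ≡ 18, then 18·67 = 1206 ≡ 21, then 21·15 = 315 ≡ 78. Thus 15^39 ≡ 78 ≡ −1 (mod 79).
By Euler's criterion 15 is a quadratic non-residue mod 79: no t satisfies t² ≡ 15 (mod 79).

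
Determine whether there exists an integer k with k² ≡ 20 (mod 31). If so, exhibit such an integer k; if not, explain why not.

Take k = 19. Then 19² = 361 = 11·31 + 20, so 19² ≡ 20 (mod 31).

k = 19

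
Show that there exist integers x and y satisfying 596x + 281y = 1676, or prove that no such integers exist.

596 and 281 are coprime, so 596x + 281y ranges over all of ℤ.
Run the Euclidean algorithm on 596 and 281: 596 = 2·281 + 34, 281 = 8·34 + 9, 34 = 3·9 + 7, 9 = 1·7 + 2, 7 = 3·2 + 1, 2 = 2·1 + 0.
Unwinding: 1 = 7 − 3·2 = 7 − 3·(9 − 1·7) = −3·9 + 4·7 = −3·9 + 4·(34 − 3·9) = 4·34 − 15·9 = 4·34 − 15·(281 − 8·34) = −15·281 + 124·34 = −15·281 + 124·(596 − 2·281) = 124·596 − 263·281, i.e. 596·124 + 281·(-263) = 1.
Multiplying through by 1676: x = 124·1676 = 207824, y = (-263)·1676 = -440788 is a solution.
The general solution is x = 207824 + 281k, y = -440788 − 596k; taking k = -739 gives the smaller pair x = 165, y = -344.
Indeed 596·165 + 281·(-344) = 98340 − 96664 = 1676.

x = 165, y = -344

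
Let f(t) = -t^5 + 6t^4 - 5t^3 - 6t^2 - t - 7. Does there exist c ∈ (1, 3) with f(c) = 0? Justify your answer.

f(1) = -14 and f(3) = 44, which have opposite signs.
As a polynomial, f is continuous on every closed interval.
By the Intermediate Value Theorem f must vanish at some point of (1, 3).

Yes, such a c exists.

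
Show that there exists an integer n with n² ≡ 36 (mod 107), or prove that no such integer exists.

n = 101 works: 101² = 10201, and 10201 − 36 = 10165 = 95·107.

n = 101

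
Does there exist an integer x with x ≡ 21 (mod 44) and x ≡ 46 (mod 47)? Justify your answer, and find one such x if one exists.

x = 1033

The moduli 44 and 47 are coprime, so by the Chinese Remainder Theorem a unique solution modulo 2068 exists.
Any solution of the first congruence is x = 21 + 44t; substituting into the second, 44t ≡ 46 − 21 ≡ 25 (mod 47).
Note 44·31 = 1364 ≡ 1 (mod 47) (as 1364 − 1 = 29·47), so 44⁻¹ ≡ 31.
Therefore t ≡ 31·25 = 775 ≡ 23 (mod 47).
With t = 23: x = 21 + 44·23 = 1033.
Indeed 1033 ≡ 21 (mod 44) and 1033 ≡ 46 (mod 47).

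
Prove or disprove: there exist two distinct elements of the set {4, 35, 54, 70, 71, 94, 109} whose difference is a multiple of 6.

4 mod 6 = 4 and 70 mod 6 = 4, so 70 − 4 = 66 = 11·6.

The pair (4, 70) works.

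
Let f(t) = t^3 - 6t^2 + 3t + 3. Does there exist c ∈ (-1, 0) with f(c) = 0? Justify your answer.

f(-1) = -7 and f(0) = 3, which have opposite signs.
Since f is a polynomial it is continuous on [-1, 0].
By the Intermediate Value Theorem f must vanish at some point of (-1, 0).

Such a root exists.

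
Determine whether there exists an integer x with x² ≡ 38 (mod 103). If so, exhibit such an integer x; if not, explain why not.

x = 48 works: 48² = 2304, and 2304 − 38 = 2266 = 22·103.

x = 48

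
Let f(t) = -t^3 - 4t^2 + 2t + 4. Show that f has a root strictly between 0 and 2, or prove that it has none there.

f(0) = 4 and f(2) = -16, which have opposite signs.
f is continuous everywhere (it is a polynomial), in particular on [0, 2].
By the Intermediate Value Theorem f must vanish at some point of (0, 2).

Such a root exists.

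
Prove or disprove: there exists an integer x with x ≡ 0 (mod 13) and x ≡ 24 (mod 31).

gcd(13, 31) = 1, so the Chinese Remainder Theorem guarantees exactly one residue class mod 403 satisfying both.
Any solution of the first congruence is x = 0 + 13t; substituting into the second, 13t ≡ 24 − 0 ≡ 24 (mod 31).
To invert 13 modulo 31: 31 = 2·13 + 5, 13 = 2·5 + 3, 5 = 1·3 + 2, 3 = 1·2 + 1, 2 = 2·1 + 0, and unwinding, 1 = 3 − 1·2 = 3 − (5 − 1·3) = −5 + 2·3 = −5 + 2·(13 − 2·5) = 2·13 − 5·5 = 2·13 − 5·(31 − 2·13) = −5·31 + 12·13. Thus 13⁻¹ ≡ 12 (mod 31).
Multiplying by 12: t ≡ 12·24 = 288 ≡ 9 (mod 31).
Taking t = 9 gives x = 0 + 13·9 = 117.
Check: 117 mod 13 = 0, 117 mod 31 = 24. ✓

x = 117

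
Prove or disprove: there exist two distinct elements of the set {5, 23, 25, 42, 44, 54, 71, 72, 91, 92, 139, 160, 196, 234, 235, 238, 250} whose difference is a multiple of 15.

25 and 160 are such a pair.

25 mod 15 = 10 and 160 mod 15 = 10, so 160 − 25 = 135 = 9·15.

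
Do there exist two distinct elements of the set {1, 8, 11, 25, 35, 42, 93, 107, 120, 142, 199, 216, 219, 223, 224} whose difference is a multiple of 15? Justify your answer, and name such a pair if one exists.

No, no such pair exists.

Two integers differ by a multiple of 15 exactly when they have the same residue mod 15. The residues are 1↦1, 8↦8, 11↦11, 25↦10, 35↦5, 42↦12, 93↦3, 107↦2, 120↦0, 142↦7, 199↦4, 216↦6, 219↦9, 223↦13, 224↦14.
All 15 residues are distinct, so no two elements differ by a multiple of 15.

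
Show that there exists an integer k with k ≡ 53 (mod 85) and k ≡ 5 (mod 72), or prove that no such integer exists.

k = 2093

Since 85 and 72 share no common factor, CRT says the pair of congruences has a solution (unique mod 6120).
Write k = 53 + 85t and require 53 + 85t ≡ 5 (mod 72), i.e. 85t ≡ 24 (mod 72).
85 ≡ 13 (mod 72), so this reads 13t ≡ 24 (mod 72). Note 13·61 = 793 ≡ 1 (mod 72) (as 793 − 1 = 11·72), so 13⁻¹ ≡ 61.
Multiplying by 61: t ≡ 61·24 = 1464 ≡ 24 (mod 72).
With t = 24: k = 53 + 85·24 = 2093.
Indeed 2093 ≡ 53 (mod 85) and 2093 ≡ 5 (mod 72).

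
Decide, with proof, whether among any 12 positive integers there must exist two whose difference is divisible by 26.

Take the 12 consecutive integers 25, 26, …, 36: their residues mod 26 are all distinct because 12 ≤ 26.
No two share a residue, so no pair has difference divisible by 26; the claim fails for this set.

No, the set {25, 26, 27, 28, 29, 30, 31, 32, 33, 34, 35, 36} is a counterexample.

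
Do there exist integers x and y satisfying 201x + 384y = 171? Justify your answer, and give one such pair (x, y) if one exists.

x = 83, y = -43

Every value of 201x + 384y is a multiple of gcd(201, 384) = 3; since 3 ∣ 171, solutions exist.
Dividing through by 3 reduces the equation to 67x + 128y = 57.
Euclidean algorithm: 128 = 1·67 + 61, 67 = 1·61 + 6, 61 = 10·6 + 1, 6 = 6·1 + 0.
Unwinding: 1 = 61 − 10·6 = 61 − 10·(67 − 1·61) = −10·67 + 11·61 = −10·67 + 11·(128 − 1·67) = 11·128 − 21·67, i.e. 67·(-21) + 128·11 = 1.
Multiplying through by 57: x = (-21)·57 = -1197, y = 11·57 = 627 is a solution.
Shifting by a multiple of (128, −67) keeps it a solution: x = -1197 + 10·128 = 83, y = 627 − 10·67 = -43.
Check: 201·83 + 384·(-43) = 16683 − 16512 = 171. ✓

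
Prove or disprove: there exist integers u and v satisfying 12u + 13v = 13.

12 and 13 are coprime, so 12u + 13v ranges over all of ℤ.
Run the Euclidean algorithm on 13 and 12: 13 = 1·12 + 1, 12 = 12·1 + 0.
Working back up the chain: 1 = 13 − 1·12. So 12·(-1) + 13·1 = 1.
Multiplying through by 13: u = (-1)·13 = -13, v = 1·13 = 13 is a solution.
The general solution is u = -13 + 13k, v = 13 − 12k; taking k = 1 gives the smaller pair u = 0, v = 1.
Indeed 12·0 + 13·1 = 0 + 13 = 13.

u = 0, v = 1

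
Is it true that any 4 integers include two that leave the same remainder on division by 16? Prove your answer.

No, the set {4, 5, 6, 7} is a counterexample.

Take the 4 consecutive integers 4, 5, 6, 7: their residues mod 16 are all distinct because 4 ≤ 16.
So no two of them leave the same remainder on division by 16; the claim fails for this set.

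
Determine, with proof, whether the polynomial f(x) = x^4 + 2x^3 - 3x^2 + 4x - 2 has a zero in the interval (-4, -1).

f(-4) = 62 and f(-1) = -10, which have opposite signs.
As a polynomial, f is continuous on every closed interval.
By the Intermediate Value Theorem f must vanish at some point of (-4, -1).

Yes, f has a root in the interval.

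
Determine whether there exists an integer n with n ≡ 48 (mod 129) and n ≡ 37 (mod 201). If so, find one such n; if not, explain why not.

There is no such integer.

Reduce both congruences modulo 3, which divides 129 and 201: they say n ≡ 48 (mod 3) and n ≡ 37 (mod 3).
But 48 mod 3 = 0 while 37 mod 3 = 1, a contradiction.
Therefore no such n exists.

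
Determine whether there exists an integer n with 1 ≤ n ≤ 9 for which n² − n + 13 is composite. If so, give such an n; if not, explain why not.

At n = 9: 9² − 9 + 13 = 85 = 5·17, which is composite.

n = 9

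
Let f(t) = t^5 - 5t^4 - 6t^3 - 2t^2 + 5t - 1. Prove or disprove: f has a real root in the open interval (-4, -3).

No such root exists.

The endpoint values f(-4) = -1973 and f(-3) = -520 are both negative. Claim: f(t) < 0 for every t in (-4, -3).
Substitute t = -3 − u, where 0 < u < 1 on the interval. Expanding, f(-3 − u) = -u^5 - 20u^4 - 144u^3 - 488u^2 - 800u - 520.
The nonzero coefficients here are all negative, so for u > 0 every term is negative (or zero), and the constant term -520 is strictly negative.
Therefore f(t) < 0 throughout (-4, -3), and f has no zero there.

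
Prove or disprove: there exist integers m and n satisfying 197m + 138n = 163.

197 and 138 are coprime, so 197m + 138n ranges over all of ℤ.
Dividing repeatedly: 197 = 1·138 + 59, 138 = 2·59 + 20, 59 = 2·20 + 19, 20 = 1·19 + 1, 19 = 19·1 + 0.
Unwinding: 1 = 20 − 1·19 = 20 − (59 − 2·20) = −59 + 3·20 = −59 + 3·(138 − 2·59) = 3·138 − 7·59 = 3·138 − 7·(197 − 1·138) = −7·197 + 10·138, i.e. 197·(-7) + 138·10 = 1.
Scaling by 163 gives the particular solution (m, n) = (-1141, 1630).
The general solution is m = -1141 + 138k, n = 1630 − 197k; taking k = 9 gives the smaller pair m = 101, n = -143.
Indeed 197·101 + 138·(-143) = 19897 − 19734 = 163.

m = 101, n = -143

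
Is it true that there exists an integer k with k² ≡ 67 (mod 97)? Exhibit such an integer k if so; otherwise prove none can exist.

There is no such integer.

Apply Euler's criterion with the prime 97: 67 is a quadratic residue iff 67^48 ≡ 1 (mod 97), and a non-residue iff it is ≡ −1.
Squaring successively (mod 97): 67^2 = 4489 ≡ 27; 67^4 ≡ 27² = 729 ≡ 50; 67^8 ≡ 50² = 2500 ≡ 75; 67^16 ≡ 75² = 5625 ≡ 96; 67^32 ≡ 96² = 9216 ≡ 1.
Since 48 = 32 + 16, 67^48 ≡ 1 · 96; multiplying out mod 97: 1·96 = 96 ≡ 96. Thus 67^48 ≡ 96 ≡ −1 (mod 97).
By Euler's criterion 67 is a quadratic non-residue mod 97: no k satisfies k² ≡ 67 (mod 97).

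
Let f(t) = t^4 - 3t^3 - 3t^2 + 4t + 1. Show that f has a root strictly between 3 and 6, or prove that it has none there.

Yes, f has a root in the interval.

f(3) = -14 and f(6) = 565, which have opposite signs.
f is continuous everywhere (it is a polynomial), in particular on [3, 6].
By the Intermediate Value Theorem, f takes the value 0 somewhere in the open interval.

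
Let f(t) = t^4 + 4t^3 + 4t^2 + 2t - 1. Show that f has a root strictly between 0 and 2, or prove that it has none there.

f(0) = -1 and f(2) = 67, which have opposite signs.
Since f is a polynomial it is continuous on [0, 2].
By the Intermediate Value Theorem f must vanish at some point of (0, 2).

Yes, f has a root in the interval.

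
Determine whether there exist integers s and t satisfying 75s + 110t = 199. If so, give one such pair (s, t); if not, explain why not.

No, no such integers exist.

gcd(75, 110) = 5, so every integer of the form 75s + 110t is a multiple of 5.
But 199 is not a multiple of 5 (it leaves remainder 4).
Therefore 75s + 110t = 199 has no solution in integers.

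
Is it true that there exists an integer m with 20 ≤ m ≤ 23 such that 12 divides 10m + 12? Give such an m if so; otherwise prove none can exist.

The values of 10m + 12 for m = 20, 21, 22, 23 are 212, 222, 232, 242; reduced mod 12 these are 8, 6, 4, 2.
The residue 0 does not occur, so no m in [20, 23] makes 10m + 12 a multiple of 12.

There is no such integer m in that range.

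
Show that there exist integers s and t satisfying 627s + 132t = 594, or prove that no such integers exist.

Every value of 627s + 132t is a multiple of gcd(627, 132) = 33; since 33 ∣ 594, solutions exist.
Dividing through by 33 reduces the equation to 19s + 4t = 18.
Run the Euclidean algorithm on 19 and 4: 19 = 4·4 + 3, 4 = 1·3 + 1, 3 = 3·1 + 0.
Unwinding: 1 = 4 − 1·3 = 4 − (19 − 4·4) = −19 + 5·4, i.e. 19·(-1) + 4·5 = 1.
Multiplying through by 18: s = (-1)·18 = -18, t = 5·18 = 90 is a solution.
Shifting by a multiple of (4, −19) keeps it a solution: s = -18 + 5·4 = 2, t = 90 − 5·19 = -5.
Check: 627·2 + 132·(-5) = 1254 − 660 = 594. ✓

s = 2, t = -5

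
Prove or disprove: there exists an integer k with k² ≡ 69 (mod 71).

There is no such integer.

71 is prime, so by Euler's criterion 69 is a square mod 71 iff 69^((71−1)/2) = 69^35 ≡ 1 (mod 71).
Repeated squaring mod 71: 69^2 = 4761 ≡ 4; 69^4 ≡ 4² = 16 ≡ 16; 69^8 ≡ 16² = 256 ≡ 43; 69^16 ≡ 43² = 1849 ≡ 3; 69^32 ≡ 3² = 9 ≡ 9.
Since 35 = 32 + 2 + 1, 69^35 ≡ 9 · 4 · 69; multiplying out mod 71: 9·4 = 36 ≡ 36, then 36·69 = 2484 ≡ 70. Thus 69^35 ≡ 70 ≡ −1 (mod 71).
The value −1 means 69 is a non-residue modulo 71, so k² ≡ 69 (mod 71) is impossible.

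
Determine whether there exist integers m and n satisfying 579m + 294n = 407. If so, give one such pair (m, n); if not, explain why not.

There are no such integers.

Any value of 579m + 294n is a multiple of gcd(579, 294) = 3.
However 407 leaves remainder 2 on division by 3.
So the equation is unsolvable over ℤ.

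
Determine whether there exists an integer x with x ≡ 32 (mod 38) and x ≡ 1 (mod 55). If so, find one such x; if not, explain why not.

gcd(38, 55) = 1, so the Chinese Remainder Theorem guarantees exactly one residue class mod 2090 satisfying both.
Any solution of the first congruence is x = 32 + 38t; substituting into the second, 38t ≡ 1 − 32 ≡ 24 (mod 55).
Invert 38 mod 55 by the Euclidean algorithm: 55 = 1·38 + 17, 38 = 2·17 + 4, 17 = 4·4 + 1, 4 = 4·1 + 0; back-substituting, 1 = 17 − 4·4 = 17 − 4·(38 − 2·17) = −4·38 + 9·17 = −4·38 + 9·(55 − 1·38) = 9·55 − 13·38. Hence 38·(-13) ≡ 1, so 38⁻¹ ≡ -13 ≡ 42 (mod 55).
Multiplying by 42: t ≡ 42·24 = 1008 ≡ 18 (mod 55).
With t = 18: x = 32 + 38·18 = 716.
Check: 716 mod 38 = 32, 716 mod 55 = 1. ✓

x = 716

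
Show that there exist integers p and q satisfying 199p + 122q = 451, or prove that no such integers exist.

p = 93, q = -148

199 and 122 are coprime, so 199p + 122q ranges over all of ℤ.
Run the Euclidean algorithm on 199 and 122: 199 = 1·122 + 77, 122 = 1·77 + 45, 77 = 1·45 + 32, 45 = 1·32 + 13, 32 = 2·13 + 6, 13 = 2·6 + 1, 6 = 6·1 + 0.
Back-substituting, 1 = 13 − 2·6 = 13 − 2·(32 − 2·13) = −2·32 + 5·13 = −2·32 + 5·(45 − 1·32) = 5·45 − 7·32 = 5·45 − 7·(77 − 1·45) = −7·77 + 12·45 = −7·77 + 12·(122 − 1·77) = 12·122 − 19·77 = 12·122 − 19·(199 − 1·122) = −19·199 + 31·122; that is, 199·(-19) + 122·31 = 1.
Times 451: 199·(-8569) + 122·13981 = 451, so (-8569, 13981) solves it.
The general solution is p = -8569 + 122k, q = 13981 − 199k; taking k = 71 gives the smaller pair p = 93, q = -148.
Check: 199·93 + 122·(-148) = 18507 − 18056 = 451. ✓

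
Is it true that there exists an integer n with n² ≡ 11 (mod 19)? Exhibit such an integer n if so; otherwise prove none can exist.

n = 7 works: 7² = 49, and 49 − 11 = 38 = 2·19.

n = 7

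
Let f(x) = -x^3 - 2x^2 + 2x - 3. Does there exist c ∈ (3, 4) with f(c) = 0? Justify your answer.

The endpoint values f(3) = -42 and f(4) = -91 are both negative. Claim: f(x) < 0 for every x in (3, 4).
Shift to the endpoint 3: with x = 3 + u (0 < u < 1), one computes f(3 + u) = -u^3 - 11u^2 - 37u - 42.
The nonzero coefficients here are all negative, so for u > 0 every term is negative (or zero), and the constant term -42 is strictly negative.
Therefore f(x) < 0 throughout (3, 4), and f has no zero there.

f has no root in that interval.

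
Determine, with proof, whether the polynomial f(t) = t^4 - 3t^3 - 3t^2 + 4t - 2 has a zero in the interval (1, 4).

Such a root exists.

f(1) = -3 and f(4) = 30, which have opposite signs.
As a polynomial, f is continuous on every closed interval.
By the Intermediate Value Theorem, f takes the value 0 somewhere in the open interval.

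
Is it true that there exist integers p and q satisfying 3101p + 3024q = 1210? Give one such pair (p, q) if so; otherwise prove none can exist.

gcd(3101, 3024) = 7, so every integer of the form 3101p + 3024q is a multiple of 7.
But 1210 is not a multiple of 7 (it leaves remainder 6).
So the equation is unsolvable over ℤ.

No such integers exist.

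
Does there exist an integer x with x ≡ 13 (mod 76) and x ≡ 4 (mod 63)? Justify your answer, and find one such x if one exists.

The moduli 76 and 63 are coprime, so by the Chinese Remainder Theorem a unique solution modulo 4788 exists.
Write x = 13 + 76t and require 13 + 76t ≡ 4 (mod 63), i.e. 76t ≡ 54 (mod 63).
76 ≡ 13 (mod 63), so this reads 13t ≡ 54 (mod 63). Invert 13 mod 63 by the Euclidean algorithm: 63 = 4·13 + 11, 13 = 1·11 + 2, 11 = 5·2 + 1, 2 = 2·1 + 0; back-substituting, 1 = 11 − 5·2 = 11 − 5·(13 − 1·11) = −5·13 + 6·11 = −5·13 + 6·(63 − 4·13) = 6·63 − 29·13. Hence 13·(-29) ≡ 1, so 13⁻¹ ≡ -29 ≡ 34 (mod 63).
Multiplying by 34: t ≡ 34·54 = 1836 ≡ 9 (mod 63).
Taking t = 9 gives x = 13 + 76·9 = 697.
Check: 697 mod 76 = 13, 697 mod 63 = 4. ✓

x = 697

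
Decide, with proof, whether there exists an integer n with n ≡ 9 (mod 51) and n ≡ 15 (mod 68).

There is no such integer.

gcd(51, 68) = 17. If n ≡ 9 (mod 51) and n ≡ 15 (mod 68), then n ≡ 9 (mod 17) and n ≡ 15 (mod 17).
But 9 mod 17 = 9 while 15 mod 17 = 15, a contradiction.
Therefore no such n exists.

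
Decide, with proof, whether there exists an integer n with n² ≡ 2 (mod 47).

n = 40

Take n = 40. Then 40² = 1600 = 34·47 + 2, so 40² ≡ 2 (mod 47).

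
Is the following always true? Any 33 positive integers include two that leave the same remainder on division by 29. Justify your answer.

Yes.

Each integer lies in one of the 29 residue classes modulo 29.
With 33 integers and only 29 classes, the pigeonhole principle forces two of them, say a and b, into the same class.
So a and b have equal remainders mod 29, which is exactly what was to be shown.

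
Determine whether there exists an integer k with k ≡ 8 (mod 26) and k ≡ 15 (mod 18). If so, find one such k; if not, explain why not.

No, no such integer exists.

gcd(26, 18) = 2. If k ≡ 8 (mod 26) and k ≡ 15 (mod 18), then k ≡ 8 (mod 2) and k ≡ 15 (mod 2).
But 8 mod 2 = 0 while 15 mod 2 = 1, a contradiction.
Hence the system has no solution.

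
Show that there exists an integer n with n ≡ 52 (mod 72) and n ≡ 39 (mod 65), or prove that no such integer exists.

gcd(72, 65) = 1, so the Chinese Remainder Theorem guarantees exactly one residue class mod 4680 satisfying both.
Write n = 52 + 72t and require 52 + 72t ≡ 39 (mod 65), i.e. 72t ≡ 52 (mod 65).
72 ≡ 7 (mod 65), so this reads 7t ≡ 52 (mod 65). Note 7·28 = 196 ≡ 1 (mod 65) (as 196 − 1 = 3·65), so 7⁻¹ ≡ 28.
Therefore t ≡ 28·52 = 1456 ≡ 26 (mod 65).
Taking t = 26 gives n = 52 + 72·26 = 1924.
Check: 1924 mod 72 = 52, 1924 mod 65 = 39. ✓

n = 1924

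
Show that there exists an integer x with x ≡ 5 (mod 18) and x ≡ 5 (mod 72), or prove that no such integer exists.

gcd(18, 72) = 18. A simultaneous solution exists iff 5 ≡ 5 (mod 18); here 5 mod 18 = 5 = 5 mod 18, so it does.
In fact x = 5 itself already satisfies 5 mod 72 = 5.
Indeed 5 ≡ 5 (mod 18) and 5 ≡ 5 (mod 72).

x = 5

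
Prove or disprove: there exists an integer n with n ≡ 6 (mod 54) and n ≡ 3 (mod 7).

Since 54 and 7 share no common factor, CRT says the pair of congruences has a solution (unique mod 378).
Write n = 6 + 54t and require 6 + 54t ≡ 3 (mod 7), i.e. 54t ≡ 4 (mod 7).
54 ≡ 5 (mod 7), so this reads 5t ≡ 4 (mod 7). Note 5·3 = 15 ≡ 1 (mod 7) (as 15 − 1 = 2·7), so 5⁻¹ ≡ 3.
Multiplying by 3: t ≡ 3·4 = 12 ≡ 5 (mod 7).
Taking t = 5 gives n = 6 + 54·5 = 276.
Check: 276 mod 54 = 6, 276 mod 7 = 3. ✓

n = 276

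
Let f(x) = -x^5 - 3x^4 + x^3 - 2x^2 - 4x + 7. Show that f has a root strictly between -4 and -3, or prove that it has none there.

Such a root exists.

f(-4) = 183 and f(-3) = -26, which have opposite signs.
As a polynomial, f is continuous on every closed interval.
By the Intermediate Value Theorem, f takes the value 0 somewhere in the open interval.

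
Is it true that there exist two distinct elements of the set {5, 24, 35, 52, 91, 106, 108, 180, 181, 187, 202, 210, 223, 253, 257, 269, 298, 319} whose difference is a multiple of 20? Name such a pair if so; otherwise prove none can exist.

Reduce each element modulo 20: 5↦5, 24↦4, 35↦15, 52↦12, 91↦11, 106↦6, 108↦8, 180↦0, 181↦1, 187↦7, 202↦2, 210↦10, 223↦3, 253↦13, 257↦17, 269↦9, 298↦18, 319↦19.
No residue repeats among the 18 elements, so no pair has difference ≡ 0 (mod 20).

No, no such pair exists.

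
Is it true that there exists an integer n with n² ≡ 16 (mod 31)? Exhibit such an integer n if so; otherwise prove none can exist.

n = 27 works: 27² = 729, and 729 − 16 = 713 = 23·31.

n = 27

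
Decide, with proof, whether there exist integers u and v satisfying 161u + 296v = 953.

161 and 296 are coprime, so 161u + 296v ranges over all of ℤ.
Run the Euclidean algorithm on 296 and 161: 296 = 1·161 + 135, 161 = 1·135 + 26, 135 = 5·26 + 5, 26 = 5·5 + 1, 5 = 5·1 + 0.
Back-substituting, 1 = 26 − 5·5 = 26 − 5·(135 − 5·26) = −5·135 + 26·26 = −5·135 + 26·(161 − 1·135) = 26·161 − 31·135 = 26·161 − 31·(296 − 1·161) = −31·296 + 57·161; that is, 161·57 + 296·(-31) = 1.
Multiplying through by 953: u = 57·953 = 54321, v = (-31)·953 = -29543 is a solution.
Subtracting 183·296 from u and adding 183·161 to v gives the tidier solution (153, -80).
Check: 161·153 + 296·(-80) = 24633 − 23680 = 953. ✓

u = 153, v = -80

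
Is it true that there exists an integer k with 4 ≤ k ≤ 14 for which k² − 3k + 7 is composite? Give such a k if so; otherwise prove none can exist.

At k = 12: 12² − 3·12 + 7 = 115 = 5·23, which is composite.

k = 12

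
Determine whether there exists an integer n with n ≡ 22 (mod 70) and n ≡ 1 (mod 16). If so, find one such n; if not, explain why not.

No, no such integer exists.

gcd(70, 16) = 2. If n ≡ 22 (mod 70) and n ≡ 1 (mod 16), then n ≡ 22 (mod 2) and n ≡ 1 (mod 2).
These are incompatible: 22 − 1 = 21 is not divisible by 2.
Therefore no such n exists.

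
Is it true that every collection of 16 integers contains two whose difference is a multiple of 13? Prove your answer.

There are exactly 13 possible remainders on division by 13.
Placing 16 integers into 13 classes, some class receives at least two — say a and b.
Equal remainders mean a − b ≡ 0 (mod 13), so 13 divides their difference.

Yes.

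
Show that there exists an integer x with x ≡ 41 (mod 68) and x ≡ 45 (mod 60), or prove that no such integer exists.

x = 585

The moduli are not coprime: gcd(68, 60) = 4. Compatibility requires 4 ∣ (45 − 41) = 4, which holds, so solutions exist.
Put x = 41 + 68t, so we need 68t ≡ 4 (mod 60), equivalently (divide by 4) 17t ≡ 1 (mod 15).
17 ≡ 2 (mod 15), so this reads 2t ≡ 1 (mod 15). Note 2·8 = 16 ≡ 1 (mod 15) (as 16 − 1 = 1·15), so 2⁻¹ ≡ 8.
Therefore t ≡ 8·1 = 8 (mod 15).
Then x = 41 + 68·8 = 585.
Check: 585 mod 68 = 41, 585 mod 60 = 45. ✓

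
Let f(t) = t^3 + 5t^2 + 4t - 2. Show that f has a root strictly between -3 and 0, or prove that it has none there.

f(-3) = 4 and f(0) = -2, which have opposite signs.
f is continuous everywhere (it is a polynomial), in particular on [-3, 0].
By the Intermediate Value Theorem, f takes the value 0 somewhere in the open interval.

Yes, f has a root in the interval.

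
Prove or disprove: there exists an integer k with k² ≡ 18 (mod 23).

k = 8

k = 8 works: 8² = 64, and 64 − 18 = 46 = 2·23.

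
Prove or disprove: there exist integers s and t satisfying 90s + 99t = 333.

gcd(90, 99) = 9, and 9 divides 333, so integer solutions exist.
Dividing through by 9 reduces the equation to 10s + 11t = 37.
Dividing repeatedly: 11 = 1·10 + 1, 10 = 10·1 + 0.
Unwinding: 1 = 11 − 1·10, i.e. 10·(-1) + 11·1 = 1.
Times 37: 10·(-37) + 11·37 = 37, so (-37, 37) solves it.
Shifting by a multiple of (11, −10) keeps it a solution: s = -37 + 4·11 = 7, t = 37 − 4·10 = -3.
Indeed 90·7 + 99·(-3) = 630 − 297 = 333.

s = 7, t = -3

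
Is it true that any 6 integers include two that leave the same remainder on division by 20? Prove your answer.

Try 6 consecutive integers, 57, 58, …, 62. Their remainders mod 20 are 17, 18, 19, 0, 1, 2 — pairwise different, as any 6 ≤ 20 consecutive integers have distinct residues.
So no two of them leave the same remainder on division by 20; the claim fails for this set.

No; for instance {57, 58, 59, 60, 61, 62} is a counterexample.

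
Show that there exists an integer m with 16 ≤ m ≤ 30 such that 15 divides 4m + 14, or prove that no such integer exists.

m = 19

At m = 19 we get 4·19 + 14 = 90, and 90 = 15·6.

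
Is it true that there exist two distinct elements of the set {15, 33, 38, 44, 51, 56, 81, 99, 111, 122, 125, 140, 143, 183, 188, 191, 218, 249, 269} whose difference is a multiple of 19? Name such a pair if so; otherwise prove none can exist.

Two integers differ by a multiple of 19 exactly when they have the same residue mod 19. The residues are 15↦15, 33↦14, 38↦0, 44↦6, 51↦13, 56↦18, 81↦5, 99↦4, 111↦16, 122↦8, 125↦11, 140↦7, 143↦10, 183↦12, 188↦17, 191↦1, 218↦9, 249↦2, 269↦3.
All 19 residues are distinct, so no two elements differ by a multiple of 19.

No, no such pair exists.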